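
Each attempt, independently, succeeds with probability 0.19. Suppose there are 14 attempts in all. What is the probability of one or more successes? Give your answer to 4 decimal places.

0.9477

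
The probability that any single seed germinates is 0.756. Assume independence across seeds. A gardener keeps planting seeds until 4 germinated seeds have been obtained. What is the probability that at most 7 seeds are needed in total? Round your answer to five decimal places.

Finishing within 7 seeds ⇔ at least 4 successes in the first 7. With X ~ Binomial(7, 0.756), P(Y ≤ 7) = 1 − P(X ≤ 3).
  k=0: C(7,0)·0.756^0·0.244^7 = 0.0000515
  k=1: C(7,1)·0.756^1·0.244^6 = 0.0011168
  k=2: C(7,2)·0.756^2·0.244^5 = 0.0103804
  k=3: C(7,3)·0.756^3·0.244^4 = 0.0536034
1 − 0.0651520 = 0.9348480

0.93485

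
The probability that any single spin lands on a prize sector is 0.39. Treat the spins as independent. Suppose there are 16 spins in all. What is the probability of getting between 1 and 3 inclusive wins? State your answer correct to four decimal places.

0.0756

X ~ Binomial(16, 0.39); P(1 ≤ X ≤ 3) = Σ C(16,k) p^k (1−p)^(16−k) over k:
  k=1: C(16,1)·0.39^1·0.61^15 = 0.003760
  k=2: C(16,2)·0.39^2·0.61^14 = 0.018027
  k=3: C(16,3)·0.39^3·0.61^13 = 0.053786
Total = 0.075573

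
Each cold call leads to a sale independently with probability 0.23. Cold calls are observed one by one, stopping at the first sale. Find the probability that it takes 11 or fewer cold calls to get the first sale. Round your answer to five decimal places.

Y = number of cold calls to the first success; geometric, p = 0.23.
P(Y ≤ 11) = 1 − (1−p)^11 = 1 − 0.0564154 = 0.9435846

0.94358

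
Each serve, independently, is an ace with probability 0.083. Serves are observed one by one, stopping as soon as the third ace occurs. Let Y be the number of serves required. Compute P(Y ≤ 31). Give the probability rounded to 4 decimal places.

0.4810

Finishing within 31 serves ⇔ at least 3 successes in the first 31. With X ~ Binomial(31, 0.083), P(Y ≤ 31) = 1 − P(X ≤ 2).
  k=0: C(31,0)·0.083^0·0.917^31 = 0.068147
  k=1: C(31,1)·0.083^1·0.917^30 = 0.191214
  k=2: C(31,2)·0.083^2·0.917^29 = 0.259609
1 − 0.518971 = 0.481029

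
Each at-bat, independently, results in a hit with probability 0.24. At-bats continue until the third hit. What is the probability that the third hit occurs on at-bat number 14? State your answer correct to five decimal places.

Y = trial on which the third success occurs; negative binomial, r=3, p=0.24.
P(Y=14) = C(13,2) · p^3 · (1−p)^11
= 78 · 0.013824 · 0.04886 = 0.0526839

0.05268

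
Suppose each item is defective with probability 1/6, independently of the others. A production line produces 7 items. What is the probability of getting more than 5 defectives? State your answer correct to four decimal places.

0.0001

X ~ Binomial(7, 0.166667); P(X ≥ 6) = Σ C(7,k) p^k (1−p)^(7−k) over k:
  k=6: C(7,6)·0.166667^6·0.833333^1 = 0.000125
  k=7: C(7,7)·0.166667^7·0.833333^0 = 0.000004
Total = 0.000129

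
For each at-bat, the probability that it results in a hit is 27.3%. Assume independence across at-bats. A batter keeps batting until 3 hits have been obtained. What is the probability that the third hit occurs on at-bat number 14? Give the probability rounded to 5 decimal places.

0.04758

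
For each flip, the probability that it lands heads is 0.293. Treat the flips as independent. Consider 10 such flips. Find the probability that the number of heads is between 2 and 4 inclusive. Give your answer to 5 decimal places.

0.70096

X ~ Binomial(10, 0.293); P(2 ≤ X ≤ 4) = Σ C(10,k) p^k (1−p)^(10−k) over k:
  k=2: C(10,2)·0.293^2·0.707^8 = 0.2411588
  k=3: C(10,3)·0.293^3·0.707^7 = 0.2665140
  k=4: C(10,4)·0.293^4·0.707^6 = 0.1932886
Total = 0.7009614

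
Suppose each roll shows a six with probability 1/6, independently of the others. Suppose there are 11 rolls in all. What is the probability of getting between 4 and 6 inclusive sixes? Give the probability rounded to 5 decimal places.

X ~ Binomial(11, 0.166667); P(4 ≤ X ≤ 6) = Σ C(11,k) p^k (1−p)^(11−k) over k:
  k=4: C(11,4)·0.166667^4·0.833333^7 = 0.0710625
  k=5: C(11,5)·0.166667^5·0.833333^6 = 0.0198975
  k=6: C(11,6)·0.166667^6·0.833333^5 = 0.0039795
Total = 0.0949394

0.09494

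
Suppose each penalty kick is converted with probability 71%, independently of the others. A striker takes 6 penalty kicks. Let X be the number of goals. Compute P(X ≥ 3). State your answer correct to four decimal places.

X ~ Binomial(6, 0.71); P(X ≥ 3) = Σ C(6,k) p^k (1−p)^(6−k) over k:
  k=3: C(6,3)·0.71^3·0.29^3 = 0.174582
  k=4: C(6,4)·0.71^4·0.29^2 = 0.320568
  k=5: C(6,5)·0.71^5·0.29^1 = 0.313936
  k=6: C(6,6)·0.71^6·0.29^0 = 0.128100
Total = 0.937186

0.9372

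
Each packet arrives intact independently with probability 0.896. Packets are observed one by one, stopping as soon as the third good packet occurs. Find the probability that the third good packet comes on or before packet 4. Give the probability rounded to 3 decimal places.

0.944

Finishing within 4 packets ⇔ at least 3 successes in the first 4. With X ~ Binomial(4, 0.896), P(Y ≤ 4) = 1 − P(X ≤ 2).
  k=0: C(4,0)·0.896^0·0.104^4 = 0.00012
  k=1: C(4,1)·0.896^1·0.104^3 = 0.00403
  k=2: C(4,2)·0.896^2·0.104^2 = 0.05210
1 − 0.05625 = 0.94375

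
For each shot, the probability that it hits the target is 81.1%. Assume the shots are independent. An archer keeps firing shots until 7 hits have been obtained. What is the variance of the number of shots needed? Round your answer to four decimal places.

Y = total shots until the seventh success; negative binomial with r=7, p=0.811.
Var(Y) = r(1−p)/p² = 7·0.189 / 0.811² = 2.011491

2.0115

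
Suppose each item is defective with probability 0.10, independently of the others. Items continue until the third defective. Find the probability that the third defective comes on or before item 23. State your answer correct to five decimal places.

0.40804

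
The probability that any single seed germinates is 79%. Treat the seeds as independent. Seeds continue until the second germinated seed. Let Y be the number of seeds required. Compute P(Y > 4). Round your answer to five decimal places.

0.03121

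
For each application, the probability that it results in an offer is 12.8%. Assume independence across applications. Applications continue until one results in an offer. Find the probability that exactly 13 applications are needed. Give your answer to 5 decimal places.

0.02474

Geometric (trials to first success), p = 0.128.
P(Y = 13) = (1−p)^12 · p = 0.19328 · 0.128 = 0.0247405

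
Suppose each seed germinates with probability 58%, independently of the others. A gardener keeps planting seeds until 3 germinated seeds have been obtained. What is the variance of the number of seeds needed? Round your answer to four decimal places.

Y = total seeds until the third success; negative binomial with r=3, p=0.58.
Var(Y) = r(1−p)/p² = 3·0.42 / 0.58² = 3.745541

3.7455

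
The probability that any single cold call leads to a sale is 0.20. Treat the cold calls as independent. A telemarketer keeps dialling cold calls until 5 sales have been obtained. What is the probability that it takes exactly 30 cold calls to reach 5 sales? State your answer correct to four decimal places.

Y = trial on which the fifth success occurs; negative binomial, r=5, p=0.20.
P(Y=30) = C(29,4) · p^5 · (1−p)^25
= 23751 · 0.00032 · 0.0037779 = 0.028713

0.0287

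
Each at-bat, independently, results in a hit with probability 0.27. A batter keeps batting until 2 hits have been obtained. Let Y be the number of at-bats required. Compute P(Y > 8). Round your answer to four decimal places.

Needing more than 8 at-bats ⇔ fewer than 2 successes in the first 8. With X ~ Binomial(8, 0.27), P(Y > 8) = P(X ≤ 1).
  k=0: C(8,0)·0.27^0·0.73^8 = 0.080646
  k=1: C(8,1)·0.27^1·0.73^7 = 0.238624
P(X ≤ 1) = 0.319270

0.3193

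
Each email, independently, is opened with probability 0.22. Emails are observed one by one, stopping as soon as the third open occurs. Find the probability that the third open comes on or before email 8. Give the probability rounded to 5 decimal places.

0.24864

Finishing within 8 emails ⇔ at least 3 successes in the first 8. With X ~ Binomial(8, 0.22), P(Y ≤ 8) = 1 − P(X ≤ 2).
  k=0: C(8,0)·0.22^0·0.78^8 = 0.1370114
  k=1: C(8,1)·0.22^1·0.78^7 = 0.3091540
  k=2: C(8,2)·0.22^2·0.78^6 = 0.3051905
1 − 0.7513559 = 0.2486441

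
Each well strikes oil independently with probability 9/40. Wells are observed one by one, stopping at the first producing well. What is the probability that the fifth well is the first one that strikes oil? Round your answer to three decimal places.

0.081

Geometric (trials to first success), p = 0.225.
P(Y = 5) = (1−p)^4 · p = 0.36075 · 0.225 = 0.08117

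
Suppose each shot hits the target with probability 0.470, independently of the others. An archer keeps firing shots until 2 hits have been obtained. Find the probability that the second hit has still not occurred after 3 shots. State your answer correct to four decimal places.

0.5449

Needing more than 3 shots ⇔ fewer than 2 successes in the first 3. With X ~ Binomial(3, 0.47), P(Y > 3) = P(X ≤ 1).
  k=0: C(3,0)·0.47^0·0.53^3 = 0.148877
  k=1: C(3,1)·0.47^1·0.53^2 = 0.396069
P(X ≤ 1) = 0.544946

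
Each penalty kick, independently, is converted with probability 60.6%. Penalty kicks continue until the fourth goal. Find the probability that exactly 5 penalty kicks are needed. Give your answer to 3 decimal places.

Y = trial on which the fourth success occurs; negative binomial, r=4, p=0.606.
P(Y=5) = C(4,3) · p^4 · (1−p)^1
= 4 · 0.13486 · 0.394 = 0.21254

0.213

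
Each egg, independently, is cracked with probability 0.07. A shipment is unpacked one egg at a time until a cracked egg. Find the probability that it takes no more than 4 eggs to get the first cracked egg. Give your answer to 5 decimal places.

0.25195

Y = number of eggs to the first success; geometric, p = 0.07.
P(Y ≤ 4) = 1 − (1−p)^4 = 1 − 0.7480520 = 0.2519480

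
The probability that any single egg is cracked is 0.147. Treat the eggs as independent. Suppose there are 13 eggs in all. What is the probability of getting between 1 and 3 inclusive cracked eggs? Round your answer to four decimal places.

X ~ Binomial(13, 0.147); P(1 ≤ X ≤ 3) = Σ C(13,k) p^k (1−p)^(13−k) over k:
  k=1: C(13,1)·0.147^1·0.853^12 = 0.283563
  k=2: C(13,2)·0.147^2·0.853^11 = 0.293203
  k=3: C(13,3)·0.147^3·0.853^10 = 0.185271
Total = 0.762037

0.7620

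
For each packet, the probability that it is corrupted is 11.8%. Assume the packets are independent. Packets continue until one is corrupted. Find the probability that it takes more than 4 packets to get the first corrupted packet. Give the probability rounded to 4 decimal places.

0.6052

Y = number of packets to the first success; geometric, p = 0.118.
P(Y > 4) = P(first 4 all fail) = (1−p)^4 = 0.605166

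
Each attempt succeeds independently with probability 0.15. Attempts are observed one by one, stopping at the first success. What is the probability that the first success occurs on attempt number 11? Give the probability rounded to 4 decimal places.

0.0295

Geometric (trials to first success), p = 0.15.
P(Y = 11) = (1−p)^10 · p = 0.19687 · 0.15 = 0.029531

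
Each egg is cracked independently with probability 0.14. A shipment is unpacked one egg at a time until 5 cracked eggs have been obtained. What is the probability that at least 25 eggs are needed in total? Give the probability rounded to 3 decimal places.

0.761

Needing more than 24 eggs ⇔ fewer than 5 successes in the first 24. With X ~ Binomial(24, 0.14), P(Y > 24) = P(X ≤ 4).
  k=0: C(24,0)·0.14^0·0.86^24 = 0.02679
  k=1: C(24,1)·0.14^1·0.86^23 = 0.10467
  k=2: C(24,2)·0.14^2·0.86^22 = 0.19594
  k=3: C(24,3)·0.14^3·0.86^21 = 0.23392
  k=4: C(24,4)·0.14^4·0.86^20 = 0.19992
P(X ≤ 4) = 0.76123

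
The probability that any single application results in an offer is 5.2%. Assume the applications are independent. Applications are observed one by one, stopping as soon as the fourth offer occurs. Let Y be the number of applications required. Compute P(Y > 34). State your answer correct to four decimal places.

0.9016

Needing more than 34 applications ⇔ fewer than 4 successes in the first 34. With X ~ Binomial(34, 0.052), P(Y > 34) = P(X ≤ 3).
  k=0: C(34,0)·0.052^0·0.948^34 = 0.162736
  k=1: C(34,1)·0.052^1·0.948^33 = 0.303499
  k=2: C(34,2)·0.052^2·0.948^32 = 0.274686
  k=3: C(34,3)·0.052^3·0.948^31 = 0.160716
P(X ≤ 3) = 0.901637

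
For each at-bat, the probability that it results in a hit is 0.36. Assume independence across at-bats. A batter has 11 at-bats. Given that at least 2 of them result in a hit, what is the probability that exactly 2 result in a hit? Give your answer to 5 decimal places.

X ~ Binomial(11, 0.36). Want P(X=2 | X≥2) = P(X=2) / P(X≥2).
P(X=2) = C(11,2)·0.36^2·0.64^9 = 0.1284066
P(X≥2) = 1 − 0.0073787 − 0.0456557 = 0.9469656
Ratio = 0.1284066 / 0.9469656 = 0.1355980

0.13560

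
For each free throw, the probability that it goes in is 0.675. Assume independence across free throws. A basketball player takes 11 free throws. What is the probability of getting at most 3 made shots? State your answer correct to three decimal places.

X ~ Binomial(11, 0.675); P(X ≤ 3) = Σ C(11,k) p^k (1−p)^(11−k) over k:
  k=0: C(11,0)·0.675^0·0.325^11 = 0.00000
  k=1: C(11,1)·0.675^1·0.325^10 = 0.00010
  k=2: C(11,2)·0.675^2·0.325^9 = 0.00101
  k=3: C(11,3)·0.675^3·0.325^8 = 0.00632
Total = 0.00743

0.007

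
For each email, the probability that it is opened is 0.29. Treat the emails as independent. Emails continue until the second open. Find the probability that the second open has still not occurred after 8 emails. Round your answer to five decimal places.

Needing more than 8 emails ⇔ fewer than 2 successes in the first 8. With X ~ Binomial(8, 0.29), P(Y > 8) = P(X ≤ 1).
  k=0: C(8,0)·0.29^0·0.71^8 = 0.0645754
  k=1: C(8,1)·0.29^1·0.71^7 = 0.2110068
P(X ≤ 1) = 0.2755821

0.27558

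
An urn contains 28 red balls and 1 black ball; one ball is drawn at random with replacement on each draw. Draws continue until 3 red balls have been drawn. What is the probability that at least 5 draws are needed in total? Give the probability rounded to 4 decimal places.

0.0068

Needing more than 4 draws ⇔ fewer than 3 successes in the first 4. With X ~ Binomial(4, 0.965517), P(Y > 4) = P(X ≤ 2).
  k=0: C(4,0)·0.965517^0·0.034483^4 = 0.000001
  k=1: C(4,1)·0.965517^1·0.034483^3 = 0.000158
  k=2: C(4,2)·0.965517^2·0.034483^2 = 0.006651
P(X ≤ 2) = 0.006811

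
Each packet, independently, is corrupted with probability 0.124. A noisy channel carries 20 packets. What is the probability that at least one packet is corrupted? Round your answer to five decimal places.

P(at least one) = 1 − P(none) = 1 − (1 − 0.124)^20
= 1 − 0.0708080 = 0.9291920

0.92919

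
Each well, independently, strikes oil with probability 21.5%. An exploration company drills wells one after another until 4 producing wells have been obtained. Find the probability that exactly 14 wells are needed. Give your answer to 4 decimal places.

Y = trial on which the fourth success occurs; negative binomial, r=4, p=0.215.
P(Y=14) = C(13,3) · p^4 · (1−p)^10
= 286 · 0.0021368 · 0.088858 = 0.054302

0.0543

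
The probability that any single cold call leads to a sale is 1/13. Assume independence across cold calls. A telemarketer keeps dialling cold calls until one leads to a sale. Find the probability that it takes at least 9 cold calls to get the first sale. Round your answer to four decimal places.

Y = number of cold calls to the first success; geometric, p = 0.076923.
P(Y > 8) = P(first 8 all fail) = (1−p)^8 = 0.527112

0.5271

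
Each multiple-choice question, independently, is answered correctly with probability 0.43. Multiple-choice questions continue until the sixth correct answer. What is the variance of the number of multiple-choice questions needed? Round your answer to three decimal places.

18.496

Y = total multiple-choice questions until the sixth success; negative binomial with r=6, p=0.43.
Var(Y) = r(1−p)/p² = 6·0.57 / 0.43² = 18.49648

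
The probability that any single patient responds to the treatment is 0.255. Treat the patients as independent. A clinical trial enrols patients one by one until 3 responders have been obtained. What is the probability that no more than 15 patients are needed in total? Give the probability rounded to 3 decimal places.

Finishing within 15 patients ⇔ at least 3 successes in the first 15. With X ~ Binomial(15, 0.255), P(Y ≤ 15) = 1 − P(X ≤ 2).
  k=0: C(15,0)·0.255^0·0.745^15 = 0.01209
  k=1: C(15,1)·0.255^1·0.745^14 = 0.06206
  k=2: C(15,2)·0.255^2·0.745^13 = 0.14870
1 − 0.22285 = 0.77715

0.777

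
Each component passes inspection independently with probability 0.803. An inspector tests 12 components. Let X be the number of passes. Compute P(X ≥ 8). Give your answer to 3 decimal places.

0.931

X ~ Binomial(12, 0.803); P(X ≥ 8) = Σ C(12,k) p^k (1−p)^(12−k) over k:
  k=8: C(12,8)·0.803^8·0.197^4 = 0.12888
  k=9: C(12,9)·0.803^9·0.197^3 = 0.23349
  k=10: C(12,10)·0.803^10·0.197^2 = 0.28552
  k=11: C(12,11)·0.803^11·0.197^1 = 0.21160
  k=12: C(12,12)·0.803^12·0.197^0 = 0.07188
Total = 0.93136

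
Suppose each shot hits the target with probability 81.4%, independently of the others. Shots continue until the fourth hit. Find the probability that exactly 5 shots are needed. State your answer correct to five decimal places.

0.32664

Y = trial on which the fourth success occurs; negative binomial, r=4, p=0.814.
P(Y=5) = C(4,3) · p^4 · (1−p)^1
= 4 · 0.43903 · 0.186 = 0.3266409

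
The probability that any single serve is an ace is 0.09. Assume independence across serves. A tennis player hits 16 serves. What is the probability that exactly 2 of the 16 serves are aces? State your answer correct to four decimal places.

0.2596

X ~ Binomial(n=16, p=0.09).
P(X=2) = C(16,2) · p^2 · (1−p)^14
= 120 · 0.0081 · 0.26704 = 0.259565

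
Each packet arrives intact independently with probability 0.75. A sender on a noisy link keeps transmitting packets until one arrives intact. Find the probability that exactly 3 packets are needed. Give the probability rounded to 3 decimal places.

0.047

Geometric (trials to first success), p = 0.75.
P(Y = 3) = (1−p)^2 · p = 0.0625 · 0.75 = 0.04688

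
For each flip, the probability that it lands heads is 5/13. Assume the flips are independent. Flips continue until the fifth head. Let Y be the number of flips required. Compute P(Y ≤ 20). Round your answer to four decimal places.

0.9329

Finishing within 20 flips ⇔ at least 5 successes in the first 20. With X ~ Binomial(20, 0.384615), P(Y ≤ 20) = 1 − P(X ≤ 4).
  k=0: C(20,0)·0.384615^0·0.615385^20 = 0.000061
  k=1: C(20,1)·0.384615^1·0.615385^19 = 0.000758
  k=2: C(20,2)·0.384615^2·0.615385^18 = 0.004502
  k=3: C(20,3)·0.384615^3·0.615385^17 = 0.016884
  k=4: C(20,4)·0.384615^4·0.615385^16 = 0.044848
1 − 0.067054 = 0.932946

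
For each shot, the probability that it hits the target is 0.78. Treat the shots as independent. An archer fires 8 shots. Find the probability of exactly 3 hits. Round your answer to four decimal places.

X ~ Binomial(n=8, p=0.78).
P(X=3) = C(8,3) · p^3 · (1−p)^5
= 56 · 0.47455 · 0.00051536 = 0.013696

0.0137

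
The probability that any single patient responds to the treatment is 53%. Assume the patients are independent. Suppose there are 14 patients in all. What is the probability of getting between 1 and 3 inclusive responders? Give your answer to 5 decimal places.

0.01677

X ~ Binomial(14, 0.53); P(1 ≤ X ≤ 3) = Σ C(14,k) p^k (1−p)^(14−k) over k:
  k=1: C(14,1)·0.53^1·0.47^13 = 0.0004052
  k=2: C(14,2)·0.53^2·0.47^12 = 0.0029701
  k=3: C(14,3)·0.53^3·0.47^11 = 0.0133969
Total = 0.0167722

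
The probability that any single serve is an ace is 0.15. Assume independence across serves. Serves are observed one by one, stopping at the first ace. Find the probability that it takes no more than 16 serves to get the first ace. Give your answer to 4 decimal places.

Y = number of serves to the first success; geometric, p = 0.15.
P(Y ≤ 16) = 1 − (1−p)^16 = 1 − 0.074251 = 0.925749

0.9257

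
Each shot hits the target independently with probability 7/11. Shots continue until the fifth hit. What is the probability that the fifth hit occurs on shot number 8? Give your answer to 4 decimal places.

0.1756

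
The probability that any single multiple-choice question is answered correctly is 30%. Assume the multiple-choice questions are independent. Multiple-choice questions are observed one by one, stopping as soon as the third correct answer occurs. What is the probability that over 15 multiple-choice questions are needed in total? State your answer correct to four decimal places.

0.1268

Needing more than 15 multiple-choice questions ⇔ fewer than 3 successes in the first 15. With X ~ Binomial(15, 0.30), P(Y > 15) = P(X ≤ 2).
  k=0: C(15,0)·0.30^0·0.70^15 = 0.004748
  k=1: C(15,1)·0.30^1·0.70^14 = 0.030520
  k=2: C(15,2)·0.30^2·0.70^13 = 0.091560
P(X ≤ 2) = 0.126828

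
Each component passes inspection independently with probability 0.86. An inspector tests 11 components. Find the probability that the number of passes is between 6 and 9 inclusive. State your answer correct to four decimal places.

0.4670

X ~ Binomial(11, 0.86); P(6 ≤ X ≤ 9) = Σ C(11,k) p^k (1−p)^(11−k) over k:
  k=6: C(11,6)·0.86^6·0.14^5 = 0.010052
  k=7: C(11,7)·0.86^7·0.14^4 = 0.044108
  k=8: C(11,8)·0.86^8·0.14^3 = 0.135474
  k=9: C(11,9)·0.86^9·0.14^2 = 0.277399
Total = 0.467033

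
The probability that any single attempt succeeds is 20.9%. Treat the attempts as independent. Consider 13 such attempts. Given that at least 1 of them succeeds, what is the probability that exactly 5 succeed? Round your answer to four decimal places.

0.0826

X ~ Binomial(13, 0.209). Want P(X=5 | X≥1) = P(X=5) / P(X≥1).
P(X=5) = C(13,5)·0.209^5·0.791^8 = 0.078654
P(X≥1) = 1 − 0.047456 = 0.952544
Ratio = 0.078654 / 0.952544 = 0.082573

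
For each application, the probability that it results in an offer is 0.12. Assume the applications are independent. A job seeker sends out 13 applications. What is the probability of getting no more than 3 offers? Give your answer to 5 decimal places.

0.93915

X ~ Binomial(13, 0.12); P(X ≤ 3) = Σ C(13,k) p^k (1−p)^(13−k) over k:
  k=0: C(13,0)·0.12^0·0.88^13 = 0.1897906
  k=1: C(13,1)·0.12^1·0.88^12 = 0.3364470
  k=2: C(13,2)·0.12^2·0.88^11 = 0.2752748
  k=3: C(13,3)·0.12^3·0.88^10 = 0.1376374
Total = 0.9391499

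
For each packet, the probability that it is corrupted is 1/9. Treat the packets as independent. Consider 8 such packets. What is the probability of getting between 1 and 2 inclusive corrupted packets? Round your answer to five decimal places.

X ~ Binomial(8, 0.111111); P(1 ≤ X ≤ 2) = Σ C(8,k) p^k (1−p)^(8−k) over k:
  k=1: C(8,1)·0.111111^1·0.888889^7 = 0.3897443
  k=2: C(8,2)·0.111111^2·0.888889^6 = 0.1705132
Total = 0.5602575

0.56026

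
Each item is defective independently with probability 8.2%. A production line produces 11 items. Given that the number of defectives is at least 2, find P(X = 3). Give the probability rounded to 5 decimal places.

X ~ Binomial(11, 0.082). Want P(X=3 | X≥2) = P(X=3) / P(X≥2).
P(X=3) = C(11,3)·0.082^3·0.918^8 = 0.0458846
P(X≥2) = 1 − 0.3901840 − 0.3833834 = 0.2264325
Ratio = 0.0458846 / 0.2264325 = 0.2026414

0.20264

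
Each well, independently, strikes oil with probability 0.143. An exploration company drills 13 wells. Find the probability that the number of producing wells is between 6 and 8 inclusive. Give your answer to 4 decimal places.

0.0059

X ~ Binomial(13, 0.143); P(6 ≤ X ≤ 8) = Σ C(13,k) p^k (1−p)^(13−k) over k:
  k=6: C(13,6)·0.143^6·0.857^7 = 0.004982
  k=7: C(13,7)·0.143^7·0.857^6 = 0.000831
  k=8: C(13,8)·0.143^8·0.857^5 = 0.000104
Total = 0.005917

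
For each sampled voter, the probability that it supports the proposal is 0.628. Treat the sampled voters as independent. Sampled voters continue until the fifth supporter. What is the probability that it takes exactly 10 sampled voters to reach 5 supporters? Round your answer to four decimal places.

0.0877

Y = trial on which the fifth success occurs; negative binomial, r=5, p=0.628.
P(Y=10) = C(9,4) · p^5 · (1−p)^5
= 126 · 0.097678 · 0.0071238 = 0.087677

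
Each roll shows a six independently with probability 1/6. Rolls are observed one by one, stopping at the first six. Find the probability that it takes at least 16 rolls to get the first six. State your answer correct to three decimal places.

Y = number of rolls to the first success; geometric, p = 0.166667.
P(Y > 15) = P(first 15 all fail) = (1−p)^15 = 0.06491

0.065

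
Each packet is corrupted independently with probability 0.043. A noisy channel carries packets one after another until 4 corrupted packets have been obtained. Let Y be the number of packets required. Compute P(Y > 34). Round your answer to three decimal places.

0.943

Needing more than 34 packets ⇔ fewer than 4 successes in the first 34. With X ~ Binomial(34, 0.043), P(Y > 34) = P(X ≤ 3).
  k=0: C(34,0)·0.043^0·0.957^34 = 0.22439
  k=1: C(34,1)·0.043^1·0.957^33 = 0.34280
  k=2: C(34,2)·0.043^2·0.957^32 = 0.25415
  k=3: C(34,3)·0.043^3·0.957^31 = 0.12181
P(X ≤ 3) = 0.94314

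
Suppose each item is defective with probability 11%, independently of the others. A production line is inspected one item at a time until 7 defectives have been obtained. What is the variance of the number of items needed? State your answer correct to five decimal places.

Y = total items until the seventh success; negative binomial with r=7, p=0.11.
Var(Y) = r(1−p)/p² = 7·0.89 / 0.11² = 514.8760331

514.87603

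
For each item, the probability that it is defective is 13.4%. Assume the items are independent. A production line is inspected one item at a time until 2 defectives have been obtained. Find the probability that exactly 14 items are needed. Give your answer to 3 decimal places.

0.042

Y = trial on which the second success occurs; negative binomial, r=2, p=0.134.
P(Y=14) = C(13,1) · p^2 · (1−p)^12
= 13 · 0.017956 · 0.17792 = 0.04153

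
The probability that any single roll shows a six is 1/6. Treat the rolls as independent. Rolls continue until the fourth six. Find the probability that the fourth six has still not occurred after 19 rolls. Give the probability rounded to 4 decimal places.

0.6070

Needing more than 19 rolls ⇔ fewer than 4 successes in the first 19. With X ~ Binomial(19, 0.166667), P(Y > 19) = P(X ≤ 3).
  k=0: C(19,0)·0.166667^0·0.833333^19 = 0.031301
  k=1: C(19,1)·0.166667^1·0.833333^18 = 0.118943
  k=2: C(19,2)·0.166667^2·0.833333^17 = 0.214098
  k=3: C(19,3)·0.166667^3·0.833333^16 = 0.242644
P(X ≤ 3) = 0.606986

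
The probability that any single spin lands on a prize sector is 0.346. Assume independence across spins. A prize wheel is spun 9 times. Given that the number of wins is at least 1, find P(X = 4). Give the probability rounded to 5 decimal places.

0.22089

X ~ Binomial(9, 0.346). Want P(X=4 | X≥1) = P(X=4) / P(X≥1).
P(X=4) = C(9,4)·0.346^4·0.654^5 = 0.2160547
P(X≥1) = 1 − 0.0218877 = 0.9781123
Ratio = 0.2160547 / 0.9781123 = 0.2208894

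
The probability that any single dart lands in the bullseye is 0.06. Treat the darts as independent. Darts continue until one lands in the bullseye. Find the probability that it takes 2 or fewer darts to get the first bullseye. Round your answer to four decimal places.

0.1164

Y = number of darts to the first success; geometric, p = 0.06.
P(Y ≤ 2) = 1 − (1−p)^2 = 1 − 0.883600 = 0.116400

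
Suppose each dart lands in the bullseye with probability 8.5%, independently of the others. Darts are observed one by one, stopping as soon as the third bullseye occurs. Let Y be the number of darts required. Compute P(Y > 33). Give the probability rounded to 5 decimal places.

0.45973

Needing more than 33 darts ⇔ fewer than 3 successes in the first 33. With X ~ Binomial(33, 0.085), P(Y > 33) = P(X ≤ 2).
  k=0: C(33,0)·0.085^0·0.915^33 = 0.0533207
  k=1: C(33,1)·0.085^1·0.915^32 = 0.1634586
  k=2: C(33,2)·0.085^2·0.915^31 = 0.2429549
P(X ≤ 2) = 0.4597343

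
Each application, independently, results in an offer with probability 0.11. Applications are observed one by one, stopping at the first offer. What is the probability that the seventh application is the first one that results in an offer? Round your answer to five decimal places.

Geometric (trials to first success), p = 0.11.
P(Y = 7) = (1−p)^6 · p = 0.49698 · 0.11 = 0.0546679

0.05467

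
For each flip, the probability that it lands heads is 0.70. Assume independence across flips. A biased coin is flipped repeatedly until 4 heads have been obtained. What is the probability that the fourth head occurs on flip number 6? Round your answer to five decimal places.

Y = trial on which the fourth success occurs; negative binomial, r=4, p=0.70.
P(Y=6) = C(5,3) · p^4 · (1−p)^2
= 10 · 0.2401 · 0.09 = 0.2160900

0.21609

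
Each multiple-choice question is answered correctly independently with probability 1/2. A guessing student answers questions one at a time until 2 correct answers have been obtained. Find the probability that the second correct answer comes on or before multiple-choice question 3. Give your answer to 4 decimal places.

0.5000

Finishing within 3 multiple-choice questions ⇔ at least 2 successes in the first 3. With X ~ Binomial(3, 0.50), P(Y ≤ 3) = 1 − P(X ≤ 1).
  k=0: C(3,0)·0.50^0·0.50^3 = 0.125000
  k=1: C(3,1)·0.50^1·0.50^2 = 0.375000
1 − 0.500000 = 0.500000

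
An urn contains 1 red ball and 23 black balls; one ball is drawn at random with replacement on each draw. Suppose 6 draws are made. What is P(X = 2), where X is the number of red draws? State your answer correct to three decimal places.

0.022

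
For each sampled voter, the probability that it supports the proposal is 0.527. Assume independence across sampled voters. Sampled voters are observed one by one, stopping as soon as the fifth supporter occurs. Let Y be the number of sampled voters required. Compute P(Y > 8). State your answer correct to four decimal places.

0.5762

Needing more than 8 sampled voters ⇔ fewer than 5 successes in the first 8. With X ~ Binomial(8, 0.527), P(Y > 8) = P(X ≤ 4).
  k=0: C(8,0)·0.527^0·0.473^8 = 0.002505
  k=1: C(8,1)·0.527^1·0.473^7 = 0.022332
  k=2: C(8,2)·0.527^2·0.473^6 = 0.087086
  k=3: C(8,3)·0.527^3·0.473^5 = 0.194055
  k=4: C(8,4)·0.527^4·0.473^4 = 0.270262
P(X ≤ 4) = 0.576240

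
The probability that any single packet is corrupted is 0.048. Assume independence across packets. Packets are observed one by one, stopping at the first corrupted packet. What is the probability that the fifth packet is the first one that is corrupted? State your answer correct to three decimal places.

0.039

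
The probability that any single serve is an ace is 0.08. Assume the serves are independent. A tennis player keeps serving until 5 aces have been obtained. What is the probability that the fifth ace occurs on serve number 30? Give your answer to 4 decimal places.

Y = trial on which the fifth success occurs; negative binomial, r=5, p=0.08.
P(Y=30) = C(29,4) · p^5 · (1−p)^25
= 23751 · 3.2768e-06 · 0.12436 = 0.009679

0.0097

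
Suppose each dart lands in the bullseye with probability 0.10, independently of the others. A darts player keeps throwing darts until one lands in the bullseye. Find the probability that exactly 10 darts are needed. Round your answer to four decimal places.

0.0387

Geometric (trials to first success), p = 0.10.
P(Y = 10) = (1−p)^9 · p = 0.38742 · 0.10 = 0.038742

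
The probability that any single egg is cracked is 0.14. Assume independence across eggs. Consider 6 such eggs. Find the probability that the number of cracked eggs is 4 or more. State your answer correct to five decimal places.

0.00455

X ~ Binomial(6, 0.14); P(X ≥ 4) = Σ C(6,k) p^k (1−p)^(6−k) over k:
  k=4: C(6,4)·0.14^4·0.86^2 = 0.0042619
  k=5: C(6,5)·0.14^5·0.86^1 = 0.0002775
  k=6: C(6,6)·0.14^6·0.86^0 = 0.0000075
Total = 0.0045469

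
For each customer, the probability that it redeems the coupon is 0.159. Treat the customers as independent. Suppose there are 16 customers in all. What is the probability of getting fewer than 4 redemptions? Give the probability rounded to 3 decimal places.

X ~ Binomial(16, 0.159); P(X ≤ 3) = Σ C(16,k) p^k (1−p)^(16−k) over k:
  k=0: C(16,0)·0.159^0·0.841^16 = 0.06262
  k=1: C(16,1)·0.159^1·0.841^15 = 0.18943
  k=2: C(16,2)·0.159^2·0.841^14 = 0.26861
  k=3: C(16,3)·0.159^3·0.841^13 = 0.23699
Total = 0.75765

0.758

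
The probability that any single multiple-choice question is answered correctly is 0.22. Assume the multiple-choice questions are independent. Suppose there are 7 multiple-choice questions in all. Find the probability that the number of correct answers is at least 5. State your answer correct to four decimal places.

X ~ Binomial(7, 0.22); P(X ≥ 5) = Σ C(7,k) p^k (1−p)^(7−k) over k:
  k=5: C(7,5)·0.22^5·0.78^2 = 0.006584
  k=6: C(7,6)·0.22^6·0.78^1 = 0.000619
  k=7: C(7,7)·0.22^7·0.78^0 = 0.000025
Total = 0.007228

0.0072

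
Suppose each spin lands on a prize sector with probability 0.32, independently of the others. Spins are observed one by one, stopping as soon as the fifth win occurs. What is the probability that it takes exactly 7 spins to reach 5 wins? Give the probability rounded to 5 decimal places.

0.02327

Y = trial on which the fifth success occurs; negative binomial, r=5, p=0.32.
P(Y=7) = C(6,4) · p^5 · (1−p)^2
= 15 · 0.0033554 · 0.4624 = 0.0232734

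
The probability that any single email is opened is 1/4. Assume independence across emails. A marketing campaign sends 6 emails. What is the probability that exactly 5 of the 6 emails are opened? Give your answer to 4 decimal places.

X ~ Binomial(n=6, p=0.25).
P(X=5) = C(6,5) · p^5 · (1−p)^1
= 6 · 0.00097656 · 0.75 = 0.004395

0.0044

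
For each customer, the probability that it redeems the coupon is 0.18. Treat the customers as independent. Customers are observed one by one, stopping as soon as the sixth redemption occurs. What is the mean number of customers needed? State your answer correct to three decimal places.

Y = total customers until the sixth success; negative binomial with r=6, p=0.18.
E[Y] = r / p = 6 / 0.18 = 33.33333

33.333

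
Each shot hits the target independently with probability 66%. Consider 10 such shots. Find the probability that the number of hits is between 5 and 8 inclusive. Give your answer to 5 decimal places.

0.81993

X ~ Binomial(10, 0.66); P(5 ≤ X ≤ 8) = Σ C(10,k) p^k (1−p)^(10−k) over k:
  k=5: C(10,5)·0.66^5·0.34^5 = 0.1433887
  k=6: C(10,6)·0.66^6·0.34^4 = 0.2319522
  k=7: C(10,7)·0.66^7·0.34^3 = 0.2572916
  k=8: C(10,8)·0.66^8·0.34^2 = 0.1872931
Total = 0.8199256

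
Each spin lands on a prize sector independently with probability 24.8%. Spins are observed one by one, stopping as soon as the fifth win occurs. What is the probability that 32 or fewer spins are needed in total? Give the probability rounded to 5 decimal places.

Finishing within 32 spins ⇔ at least 5 successes in the first 32. With X ~ Binomial(32, 0.248), P(Y ≤ 32) = 1 − P(X ≤ 4).
  k=0: C(32,0)·0.248^0·0.752^32 = 0.0001094
  k=1: C(32,1)·0.248^1·0.752^31 = 0.0011544
  k=2: C(32,2)·0.248^2·0.752^30 = 0.0059009
  k=3: C(32,3)·0.248^3·0.752^29 = 0.0194605
  k=4: C(32,4)·0.248^4·0.752^28 = 0.0465292
1 − 0.0731545 = 0.9268455

0.92685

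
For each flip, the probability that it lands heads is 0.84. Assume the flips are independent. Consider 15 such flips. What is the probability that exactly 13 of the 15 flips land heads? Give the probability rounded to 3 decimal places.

X ~ Binomial(n=15, p=0.84).
P(X=13) = C(15,13) · p^13 · (1−p)^2
= 105 · 0.10366 · 0.0256 = 0.27865

0.279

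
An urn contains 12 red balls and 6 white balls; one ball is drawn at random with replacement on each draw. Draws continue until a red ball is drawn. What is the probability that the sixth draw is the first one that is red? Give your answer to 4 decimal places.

0.0027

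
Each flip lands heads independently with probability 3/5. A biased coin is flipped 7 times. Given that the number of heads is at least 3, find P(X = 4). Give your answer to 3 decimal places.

X ~ Binomial(7, 0.60). Want P(X=4 | X≥3) = P(X=4) / P(X≥3).
P(X=4) = C(7,4)·0.60^4·0.40^3 = 0.29030
P(X≥3) = 1 − 0.00164 − 0.01720 − 0.07741 = 0.90374
Ratio = 0.29030 / 0.90374 = 0.32122

0.321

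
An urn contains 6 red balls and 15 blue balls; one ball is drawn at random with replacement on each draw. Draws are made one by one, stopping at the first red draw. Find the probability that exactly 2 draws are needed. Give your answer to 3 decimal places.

0.204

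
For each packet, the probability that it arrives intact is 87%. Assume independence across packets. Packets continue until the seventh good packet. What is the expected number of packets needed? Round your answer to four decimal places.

8.0460

Y = total packets until the seventh success; negative binomial with r=7, p=0.87.
E[Y] = r / p = 7 / 0.87 = 8.045977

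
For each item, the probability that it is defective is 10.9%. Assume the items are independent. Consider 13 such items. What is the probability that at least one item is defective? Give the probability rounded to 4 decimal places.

P(at least one) = 1 − P(none) = 1 − (1 − 0.109)^13
= 1 − 0.223054 = 0.776946

0.7769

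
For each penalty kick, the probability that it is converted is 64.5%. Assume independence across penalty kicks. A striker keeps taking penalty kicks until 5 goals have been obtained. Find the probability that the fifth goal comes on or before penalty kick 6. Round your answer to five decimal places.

0.30979

Finishing within 6 penalty kicks ⇔ at least 5 successes in the first 6. With X ~ Binomial(6, 0.645), P(Y ≤ 6) = 1 − P(X ≤ 4).
  k=0: C(6,0)·0.645^0·0.355^6 = 0.0020016
  k=1: C(6,1)·0.645^1·0.355^5 = 0.0218199
  k=2: C(6,2)·0.645^2·0.355^4 = 0.0991115
  k=3: C(6,3)·0.645^3·0.355^3 = 0.2401011
  k=4: C(6,4)·0.645^4·0.355^2 = 0.3271801
1 − 0.6902142 = 0.3097858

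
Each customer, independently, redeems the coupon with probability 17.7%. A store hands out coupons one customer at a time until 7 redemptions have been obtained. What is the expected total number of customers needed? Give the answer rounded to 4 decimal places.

39.5480

Y = total customers until the seventh success; negative binomial with r=7, p=0.177.
E[Y] = r / p = 7 / 0.177 = 39.548023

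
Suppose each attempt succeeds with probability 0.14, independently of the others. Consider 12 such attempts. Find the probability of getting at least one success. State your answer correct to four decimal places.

0.8363

P(at least one) = 1 − P(none) = 1 − (1 − 0.14)^12
= 1 − 0.163675 = 0.836325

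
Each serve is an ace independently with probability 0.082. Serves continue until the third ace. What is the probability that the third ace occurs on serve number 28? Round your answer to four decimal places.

Y = trial on which the third success occurs; negative binomial, r=3, p=0.082.
P(Y=28) = C(27,2) · p^3 · (1−p)^25
= 351 · 0.00055137 · 0.11778 = 0.022794

0.0228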